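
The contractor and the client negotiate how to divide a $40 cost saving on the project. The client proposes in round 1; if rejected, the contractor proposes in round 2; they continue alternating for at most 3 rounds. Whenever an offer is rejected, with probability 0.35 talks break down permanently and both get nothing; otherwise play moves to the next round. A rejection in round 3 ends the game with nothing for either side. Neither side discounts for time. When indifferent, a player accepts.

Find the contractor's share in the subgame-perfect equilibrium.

Round 3 (the client proposes): the contractor will accept anything ≥ 0, so the client offers 0 and keeps 40.
Round 2 (the contractor proposes): rejecting gives the client an expected 0.65 × 40 = 26. The contractor offers 26 and keeps 40 − 26 = 14.
Round 1 (the client proposes): rejecting gives the contractor an expected 0.65 × 14 = 9.1, so the client offers 9.1, keeping 30.9.

9.1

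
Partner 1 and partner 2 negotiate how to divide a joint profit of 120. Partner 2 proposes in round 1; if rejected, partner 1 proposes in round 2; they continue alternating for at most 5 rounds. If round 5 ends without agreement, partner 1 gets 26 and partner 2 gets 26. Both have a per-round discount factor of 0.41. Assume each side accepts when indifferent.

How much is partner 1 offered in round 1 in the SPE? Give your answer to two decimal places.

Round 5 (partner 2 proposes): partner 1 gets 26 if talks fail, so partner 2 offers 26 and keeps 94.
Round 4 (partner 1 proposes): partner 2 can get 94 next round, worth 0.41 × 94 = 38.54 now; partner 1 offers that and keeps 81.46.
Round 3 (partner 2 proposes): partner 1 can get 81.46 next round, worth 0.41 × 81.46 = 33.3986 now, so partner 2 offers 33.3986, keeping 86.6014.
Round 2 (partner 1 proposes): partner 2 can get 86.6014 next round, worth 0.41 × 86.6014 = 35.506574 now. Partner 1 offers 35.506574 and keeps 120 − 35.506574 = 84.493426.
Round 1 (partner 2 proposes): partner 1 can get 84.493426 next round, worth 0.41 × 84.493426 = 34.64230466 now; partner 2 offers that and keeps 85.35769534.

34.64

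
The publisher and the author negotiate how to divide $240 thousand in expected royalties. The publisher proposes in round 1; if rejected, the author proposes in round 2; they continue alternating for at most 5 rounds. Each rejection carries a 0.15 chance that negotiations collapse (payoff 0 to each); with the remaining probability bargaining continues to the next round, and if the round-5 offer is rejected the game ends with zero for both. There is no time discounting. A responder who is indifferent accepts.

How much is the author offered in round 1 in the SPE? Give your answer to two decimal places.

52.71

Round 5 (the publisher proposes): the author will accept anything ≥ 0, so the publisher offers 0 and keeps 240.
Round 4 (the author proposes): rejecting gives the publisher an expected 0.85 × 240 = 204. The author offers 204 and keeps 240 − 204 = 36.
Round 3 (the publisher proposes): rejecting gives the author an expected 0.85 × 36 = 30.6, so the publisher offers 30.6, keeping 209.4.
Round 2 (the author proposes): rejecting gives the publisher an expected 0.85 × 209.4 = 177.99; the author offers that and keeps 62.01.
Round 1 (the publisher proposes): rejecting gives the author an expected 0.85 × 62.01 = 52.7085; the publisher offers that and keeps 187.2915.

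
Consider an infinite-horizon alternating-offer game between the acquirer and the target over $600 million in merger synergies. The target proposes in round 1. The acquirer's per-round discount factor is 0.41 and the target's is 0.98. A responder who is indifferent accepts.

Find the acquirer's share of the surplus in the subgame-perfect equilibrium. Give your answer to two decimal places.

8.22

When the target proposes, the acquirer accepts any offer worth at least 0.41 times what the acquirer would get by proposing next round; and vice versa.
This gives x = 600 − 0.41y and y = 600 − 0.98x, where x and y are each side's share when it proposes.
Hence (1 − 0.41·0.98)x = 600(1 − 0.41), i.e. 0.5982·x = 354.
x ≈ 591.7753; the acquirer's share is 600 − x ≈ 8.2247.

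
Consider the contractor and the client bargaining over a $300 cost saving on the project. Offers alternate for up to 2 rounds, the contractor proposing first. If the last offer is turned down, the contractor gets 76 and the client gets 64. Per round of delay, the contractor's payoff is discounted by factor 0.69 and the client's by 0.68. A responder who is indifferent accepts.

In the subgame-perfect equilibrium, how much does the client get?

Solve by backward induction from round 2.
Round 2 (the client proposes): the contractor gets 76 if talks fail, so the client offers 76 and keeps 224.
Round 1 (the contractor proposes): the client can get 224 next round, worth 0.68 × 224 = 152.32 now, so the contractor offers 152.32, keeping 147.68.

152.32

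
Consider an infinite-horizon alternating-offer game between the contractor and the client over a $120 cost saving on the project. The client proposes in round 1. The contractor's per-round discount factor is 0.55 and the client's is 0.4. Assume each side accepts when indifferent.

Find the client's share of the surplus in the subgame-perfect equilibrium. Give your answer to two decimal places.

Let x be the client's share when the client proposes and y be the contractor's share when the contractor proposes.
The contractor accepts iff offered ≥ 0.55·y, so x = 120 − 0.55y. Symmetrically y = 120 − 0.4x.
Substituting: x = 120 − 0.55(120 − 0.4x), giving x(1 − 0.4·0.55) = 120(1 − 0.55).
So x = 120 × 0.45 / 0.78 ≈ 69.2308, and the contractor receives 120 − x ≈ 50.7692.

69.23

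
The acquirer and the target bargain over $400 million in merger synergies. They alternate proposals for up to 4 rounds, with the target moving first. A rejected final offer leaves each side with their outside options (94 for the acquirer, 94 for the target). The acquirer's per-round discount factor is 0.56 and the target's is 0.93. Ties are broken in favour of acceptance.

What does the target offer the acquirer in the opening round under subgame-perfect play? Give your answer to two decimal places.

104.92

Work backward from the last round.
Round 4 (the acquirer proposes): the target gets 94 if talks fail, so the acquirer offers 94 and keeps 306.
Round 3 (the target proposes): the acquirer can get 306 next round, worth 0.56 × 306 = 171.36 now, so the target offers 171.36, keeping 228.64.
Round 2 (the acquirer proposes): the target can get 228.64 next round, worth 0.93 × 228.64 = 212.6352 now. The acquirer offers 212.6352 and keeps 400 − 212.6352 = 187.3648.
Round 1 (the target proposes): the acquirer can get 187.3648 next round, worth 0.56 × 187.3648 = 104.924288 now. The target offers 104.924288 and keeps 400 − 104.924288 = 295.075712.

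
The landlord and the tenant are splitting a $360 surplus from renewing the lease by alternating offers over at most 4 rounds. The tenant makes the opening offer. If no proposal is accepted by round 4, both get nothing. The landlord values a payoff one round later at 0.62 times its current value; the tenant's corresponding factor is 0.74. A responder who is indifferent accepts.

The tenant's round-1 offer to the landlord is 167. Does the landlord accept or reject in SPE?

Work out the landlord's continuation value if the offer is rejected.
Round 4 (the landlord proposes): the tenant will accept anything ≥ 0, so the landlord offers 0 and keeps 360.
Round 3 (the tenant proposes): the landlord can get 360 next round, worth 0.62 × 360 = 223.2 now. The tenant offers 223.2 and keeps 360 − 223.2 = 136.8.
Round 2 (the landlord proposes): the tenant can get 136.8 next round, worth 0.74 × 136.8 = 101.232 now; the landlord offers that and keeps 258.768.
So by rejecting in round 1, the landlord gets 258.768 next round, worth 0.62 × 258.768 = 160.43616 now.
Offer 167 ≥ 160.43616, so the landlord accepts.

Accept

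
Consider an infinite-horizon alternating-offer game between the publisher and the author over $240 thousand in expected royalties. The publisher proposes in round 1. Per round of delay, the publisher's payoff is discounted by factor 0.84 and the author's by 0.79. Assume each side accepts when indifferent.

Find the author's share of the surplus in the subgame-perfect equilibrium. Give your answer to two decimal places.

When the publisher proposes, the author accepts any offer worth at least 0.79 times what the author would get by proposing next round; and vice versa.
This gives x = 240 − 0.79y and y = 240 − 0.84x, where x and y are each side's share when it proposes.
Hence (1 − 0.79·0.84)x = 240(1 − 0.79), i.e. 0.3364·x = 50.4.
x ≈ 149.8216; the author's share is 240 − x ≈ 90.1784.

90.18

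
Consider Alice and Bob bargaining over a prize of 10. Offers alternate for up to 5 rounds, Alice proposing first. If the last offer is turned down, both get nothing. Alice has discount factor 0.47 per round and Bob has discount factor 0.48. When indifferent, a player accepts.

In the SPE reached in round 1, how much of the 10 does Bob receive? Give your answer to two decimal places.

Round 5 (Alice proposes): Bob will accept anything ≥ 0, so Alice offers 0 and keeps 10.
Round 4 (Bob proposes): Alice can get 10 next round, worth 0.47 × 10 = 4.7 now, so Bob offers 4.7, keeping 5.3.
Round 3 (Alice proposes): Bob can get 5.3 next round, worth 0.48 × 5.3 = 2.544 now; Alice offers that and keeps 7.456.
Round 2 (Bob proposes): Alice can get 7.456 next round, worth 0.47 × 7.456 = 3.50432 now; Bob offers that and keeps 6.49568.
Round 1 (Alice proposes): Bob can get 6.49568 next round, worth 0.48 × 6.49568 = 3.1179264 now, so Alice offers 3.1179264, keeping 6.8820736.

3.12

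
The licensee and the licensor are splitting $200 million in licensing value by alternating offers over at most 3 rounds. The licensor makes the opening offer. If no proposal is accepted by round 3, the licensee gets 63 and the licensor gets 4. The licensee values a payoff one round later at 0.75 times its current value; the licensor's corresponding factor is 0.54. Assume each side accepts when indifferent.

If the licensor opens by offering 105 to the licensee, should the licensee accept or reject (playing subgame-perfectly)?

Accept

Work out the licensee's continuation value if the offer is rejected.
Round 3 (the licensor proposes): the licensee gets 63 if talks fail, so the licensor offers 63 and keeps 137.
Round 2 (the licensee proposes): the licensor can get 137 next round, worth 0.54 × 137 = 73.98 now, so the licensee offers 73.98, keeping 126.02.
So by rejecting in round 1, the licensee gets 126.02 next round, worth 0.75 × 126.02 = 94.515 now.
Offer 105 ≥ 94.515, so the licensee accepts.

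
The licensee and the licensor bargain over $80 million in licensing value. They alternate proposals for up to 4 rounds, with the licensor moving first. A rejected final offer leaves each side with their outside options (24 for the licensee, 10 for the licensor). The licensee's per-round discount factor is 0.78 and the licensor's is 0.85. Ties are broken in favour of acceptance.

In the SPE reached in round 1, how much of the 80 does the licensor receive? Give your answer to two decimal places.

34.44

Round 4 (the licensee proposes): the licensor gets 10 if talks fail, so the licensee offers 10 and keeps 70.
Round 3 (the licensor proposes): the licensee can get 70 next round, worth 0.78 × 70 = 54.6 now; the licensor offers that and keeps 25.4.
Round 2 (the licensee proposes): the licensor can get 25.4 next round, worth 0.85 × 25.4 = 21.59 now. The licensee offers 21.59 and keeps 80 − 21.59 = 58.41.
Round 1 (the licensor proposes): the licensee can get 58.41 next round, worth 0.78 × 58.41 = 45.5598 now, so the licensor offers 45.5598, keeping 34.4402.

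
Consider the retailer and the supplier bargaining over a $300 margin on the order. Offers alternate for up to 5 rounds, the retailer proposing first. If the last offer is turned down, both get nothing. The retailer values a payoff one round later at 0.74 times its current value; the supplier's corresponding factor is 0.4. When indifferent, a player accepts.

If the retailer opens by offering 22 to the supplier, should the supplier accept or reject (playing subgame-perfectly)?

Work out the supplier's continuation value if the offer is rejected.
Round 5 (the retailer proposes): the supplier will accept anything ≥ 0, so the retailer offers 0 and keeps 300.
Round 4 (the supplier proposes): the retailer can get 300 next round, worth 0.74 × 300 = 222 now, so the supplier offers 222, keeping 78.
Round 3 (the retailer proposes): the supplier can get 78 next round, worth 0.4 × 78 = 31.2 now. The retailer offers 31.2 and keeps 300 − 31.2 = 268.8.
Round 2 (the supplier proposes): the retailer can get 268.8 next round, worth 0.74 × 268.8 = 198.912 now, so the supplier offers 198.912, keeping 101.088.
So by rejecting in round 1, the supplier gets 101.088 next round, worth 0.4 × 101.088 = 40.4352 now.
Offer 22 < 40.4352, so the supplier rejects.

Reject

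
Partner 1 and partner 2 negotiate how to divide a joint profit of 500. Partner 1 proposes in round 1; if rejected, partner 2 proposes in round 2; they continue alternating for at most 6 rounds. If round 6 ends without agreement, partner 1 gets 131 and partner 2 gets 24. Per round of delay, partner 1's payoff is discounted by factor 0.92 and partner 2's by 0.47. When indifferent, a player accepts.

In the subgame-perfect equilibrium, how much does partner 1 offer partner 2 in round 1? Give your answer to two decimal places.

Round 6 (partner 2 proposes): partner 1 gets 131 if talks fail, so partner 2 offers 131 and keeps 369.
Round 5 (partner 1 proposes): partner 2 can get 369 next round, worth 0.47 × 369 = 173.43 now; partner 1 offers that and keeps 326.57.
Round 4 (partner 2 proposes): partner 1 can get 326.57 next round, worth 0.92 × 326.57 = 300.4444 now; partner 2 offers that and keeps 199.5556.
Round 3 (partner 1 proposes): partner 2 can get 199.5556 next round, worth 0.47 × 199.5556 = 93.791132 now, so partner 1 offers 93.791132, keeping 406.208868.
Round 2 (partner 2 proposes): partner 1 can get 406.208868 next round, worth 0.92 × 406.208868 = 373.71215856 now. Partner 2 offers 373.71215856 and keeps 500 − 373.71215856 = 126.28784144.
Round 1 (partner 1 proposes): partner 2 can get 126.28784144 next round, worth 0.47 × 126.28784144 = 59.3552854768 now. Partner 1 offers 59.3552854768 and keeps 500 − 59.3552854768 = 440.6447145232.

59.36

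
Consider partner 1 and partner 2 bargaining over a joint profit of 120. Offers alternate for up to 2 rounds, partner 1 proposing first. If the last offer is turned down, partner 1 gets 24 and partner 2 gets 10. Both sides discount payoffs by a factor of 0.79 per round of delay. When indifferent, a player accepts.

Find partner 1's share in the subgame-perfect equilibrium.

Round 2 (partner 2 proposes): partner 1 gets 24 if talks fail, so partner 2 offers 24 and keeps 96.
Round 1 (partner 1 proposes): partner 2 can get 96 next round, worth 0.79 × 96 = 75.84 now; partner 1 offers that and keeps 44.16.

44.16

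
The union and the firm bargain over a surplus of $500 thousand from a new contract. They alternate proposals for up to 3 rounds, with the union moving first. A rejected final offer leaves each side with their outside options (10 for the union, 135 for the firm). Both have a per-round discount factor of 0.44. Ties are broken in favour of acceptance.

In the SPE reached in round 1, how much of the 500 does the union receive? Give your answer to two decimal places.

350.66

Solve by backward induction from round 3.
Round 3 (the union proposes): the firm gets 135 if talks fail, so the union offers 135 and keeps 365.
Round 2 (the firm proposes): the union can get 365 next round, worth 0.44 × 365 = 160.6 now; the firm offers that and keeps 339.4.
Round 1 (the union proposes): the firm can get 339.4 next round, worth 0.44 × 339.4 = 149.336 now; the union offers that and keeps 350.664.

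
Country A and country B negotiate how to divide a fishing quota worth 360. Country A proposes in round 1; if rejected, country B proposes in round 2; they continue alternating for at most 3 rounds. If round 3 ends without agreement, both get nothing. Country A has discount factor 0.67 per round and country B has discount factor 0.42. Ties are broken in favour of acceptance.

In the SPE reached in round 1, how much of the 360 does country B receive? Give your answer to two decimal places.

49.90

Round 3 (country A proposes): rejection yields 0 for country B; country A offers 0 and keeps 360.
Round 2 (country B proposes): country A can get 360 next round, worth 0.67 × 360 = 241.2 now; country B offers that and keeps 118.8.
Round 1 (country A proposes): country B can get 118.8 next round, worth 0.42 × 118.8 = 49.896 now. Country A offers 49.896 and keeps 360 − 49.896 = 310.104.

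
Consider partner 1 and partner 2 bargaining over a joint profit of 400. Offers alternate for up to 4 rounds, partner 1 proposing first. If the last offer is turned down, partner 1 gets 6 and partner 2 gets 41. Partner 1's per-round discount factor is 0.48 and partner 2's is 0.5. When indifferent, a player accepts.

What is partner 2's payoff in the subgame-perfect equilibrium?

151.28

Round 4 (partner 2 proposes): partner 1 gets 6 if talks fail, so partner 2 offers 6 and keeps 394.
Round 3 (partner 1 proposes): partner 2 can get 394 next round, worth 0.5 × 394 = 197 now, so partner 1 offers 197, keeping 203.
Round 2 (partner 2 proposes): partner 1 can get 203 next round, worth 0.48 × 203 = 97.44 now; partner 2 offers that and keeps 302.56.
Round 1 (partner 1 proposes): partner 2 can get 302.56 next round, worth 0.5 × 302.56 = 151.28 now; partner 1 offers that and keeps 248.72.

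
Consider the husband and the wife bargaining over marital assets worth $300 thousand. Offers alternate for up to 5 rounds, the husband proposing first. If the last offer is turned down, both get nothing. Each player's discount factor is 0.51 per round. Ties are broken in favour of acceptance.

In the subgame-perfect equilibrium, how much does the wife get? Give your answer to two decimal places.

94.47

Round 5 (the husband proposes): the wife will accept anything ≥ 0, so the husband offers 0 and keeps 300.
Round 4 (the wife proposes): the husband can get 300 next round, worth 0.51 × 300 = 153 now, so the wife offers 153, keeping 147.
Round 3 (the husband proposes): the wife can get 147 next round, worth 0.51 × 147 = 74.97 now; the husband offers that and keeps 225.03.
Round 2 (the wife proposes): the husband can get 225.03 next round, worth 0.51 × 225.03 = 114.7653 now; the wife offers that and keeps 185.2347.
Round 1 (the husband proposes): the wife can get 185.2347 next round, worth 0.51 × 185.2347 = 94.469697 now; the husband offers that and keeps 205.530303.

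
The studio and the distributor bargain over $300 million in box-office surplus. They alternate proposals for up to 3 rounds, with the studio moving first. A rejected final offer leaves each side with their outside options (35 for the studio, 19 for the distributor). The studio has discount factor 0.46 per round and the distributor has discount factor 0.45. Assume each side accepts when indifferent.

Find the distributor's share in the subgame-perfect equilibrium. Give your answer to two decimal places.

76.83

Round 3 (the studio proposes): the distributor gets 19 if talks fail, so the studio offers 19 and keeps 281.
Round 2 (the distributor proposes): the studio can get 281 next round, worth 0.46 × 281 = 129.26 now. The distributor offers 129.26 and keeps 300 − 129.26 = 170.74.
Round 1 (the studio proposes): the distributor can get 170.74 next round, worth 0.45 × 170.74 = 76.833 now; the studio offers that and keeps 223.167.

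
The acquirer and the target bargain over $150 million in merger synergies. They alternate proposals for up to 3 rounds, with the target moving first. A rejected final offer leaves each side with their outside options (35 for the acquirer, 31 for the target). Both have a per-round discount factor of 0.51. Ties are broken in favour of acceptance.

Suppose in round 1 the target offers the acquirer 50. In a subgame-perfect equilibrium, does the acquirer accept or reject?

Accept

Round 3 (the target proposes): the acquirer gets 35 if talks fail, so the target offers 35 and keeps 115.
Round 2 (the acquirer proposes): the target can get 115 next round, worth 0.51 × 115 = 58.65 now. The acquirer offers 58.65 and keeps 150 − 58.65 = 91.35.
So by rejecting in round 1, the acquirer gets 91.35 next round, worth 0.51 × 91.35 = 46.5885 now.
Offer 50 ≥ 46.5885, so the acquirer accepts.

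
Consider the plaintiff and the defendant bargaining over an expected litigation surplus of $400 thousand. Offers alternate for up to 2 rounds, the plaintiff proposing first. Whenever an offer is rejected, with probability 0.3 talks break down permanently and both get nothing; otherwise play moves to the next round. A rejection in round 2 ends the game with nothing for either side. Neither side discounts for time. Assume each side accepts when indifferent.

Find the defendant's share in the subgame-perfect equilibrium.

280

Round 2 (the defendant proposes): rejection yields 0 for the plaintiff; the defendant offers 0 and keeps 400.
Round 1 (the plaintiff proposes): rejecting gives the defendant an expected 0.7 × 400 = 280; the plaintiff offers that and keeps 120.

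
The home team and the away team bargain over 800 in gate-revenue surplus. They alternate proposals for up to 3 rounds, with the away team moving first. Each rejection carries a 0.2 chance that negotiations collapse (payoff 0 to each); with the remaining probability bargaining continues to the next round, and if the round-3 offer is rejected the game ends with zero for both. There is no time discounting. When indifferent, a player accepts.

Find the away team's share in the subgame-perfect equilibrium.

672

By backward induction:
Round 3 (the away team proposes): rejection yields 0 for the home team; the away team offers 0 and keeps 800.
Round 2 (the home team proposes): rejecting gives the away team an expected 0.8 × 800 = 640, so the home team offers 640, keeping 160.
Round 1 (the away team proposes): rejecting gives the home team an expected 0.8 × 160 = 128, so the away team offers 128, keeping 672.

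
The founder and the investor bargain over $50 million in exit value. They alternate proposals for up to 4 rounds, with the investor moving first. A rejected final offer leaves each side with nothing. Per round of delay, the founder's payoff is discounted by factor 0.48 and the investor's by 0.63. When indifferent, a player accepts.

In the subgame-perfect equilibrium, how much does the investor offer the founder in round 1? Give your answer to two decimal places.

16.14

Round 4 (the founder proposes): rejection yields 0 for the investor; the founder offers 0 and keeps 50.
Round 3 (the investor proposes): the founder can get 50 next round, worth 0.48 × 50 = 24 now, so the investor offers 24, keeping 26.
Round 2 (the founder proposes): the investor can get 26 next round, worth 0.63 × 26 = 16.38 now, so the founder offers 16.38, keeping 33.62.
Round 1 (the investor proposes): the founder can get 33.62 next round, worth 0.48 × 33.62 = 16.1376 now. The investor offers 16.1376 and keeps 50 − 16.1376 = 33.8624.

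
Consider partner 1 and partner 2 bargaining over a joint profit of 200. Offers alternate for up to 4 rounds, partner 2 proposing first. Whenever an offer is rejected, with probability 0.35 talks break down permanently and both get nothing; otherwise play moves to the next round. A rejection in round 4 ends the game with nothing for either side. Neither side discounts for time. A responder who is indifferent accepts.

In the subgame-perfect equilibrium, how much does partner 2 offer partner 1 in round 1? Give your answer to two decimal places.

Round 4 (partner 1 proposes): partner 2 will accept anything ≥ 0, so partner 1 offers 0 and keeps 200.
Round 3 (partner 2 proposes): rejecting gives partner 1 an expected 0.65 × 200 = 130. Partner 2 offers 130 and keeps 200 − 130 = 70.
Round 2 (partner 1 proposes): rejecting gives partner 2 an expected 0.65 × 70 = 45.5; partner 1 offers that and keeps 154.5.
Round 1 (partner 2 proposes): rejecting gives partner 1 an expected 0.65 × 154.5 = 100.425, so partner 2 offers 100.425, keeping 99.575.

100.43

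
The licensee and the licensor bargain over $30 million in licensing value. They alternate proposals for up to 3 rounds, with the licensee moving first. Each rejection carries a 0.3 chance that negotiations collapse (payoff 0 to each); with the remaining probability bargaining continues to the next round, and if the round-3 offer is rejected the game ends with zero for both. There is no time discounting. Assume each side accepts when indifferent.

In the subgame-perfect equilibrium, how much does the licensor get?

6.3

Round 3 (the licensee proposes): rejection yields 0 for the licensor; the licensee offers 0 and keeps 30.
Round 2 (the licensor proposes): rejecting gives the licensee an expected 0.7 × 30 = 21; the licensor offers that and keeps 9.
Round 1 (the licensee proposes): rejecting gives the licensor an expected 0.7 × 9 = 6.3. The licensee offers 6.3 and keeps 30 − 6.3 = 23.7.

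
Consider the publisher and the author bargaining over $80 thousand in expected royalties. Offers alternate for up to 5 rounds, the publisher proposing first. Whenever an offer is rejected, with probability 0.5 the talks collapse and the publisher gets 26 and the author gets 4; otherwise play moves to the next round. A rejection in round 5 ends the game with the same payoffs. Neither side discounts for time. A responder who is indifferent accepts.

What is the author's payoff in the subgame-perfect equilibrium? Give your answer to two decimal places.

19.63

By backward induction:
Round 5 (the publisher proposes): the author gets 4 if talks fail, so the publisher offers 4 and keeps 76.
Round 4 (the author proposes): rejecting gives the publisher an expected 0.5 × 76 + 0.5 × 26 = 51; the author offers that and keeps 29.
Round 3 (the publisher proposes): rejecting gives the author an expected 0.5 × 29 + 0.5 × 4 = 16.5; the publisher offers that and keeps 63.5.
Round 2 (the author proposes): rejecting gives the publisher an expected 0.5 × 63.5 + 0.5 × 26 = 44.75. The author offers 44.75 and keeps 80 − 44.75 = 35.25.
Round 1 (the publisher proposes): rejecting gives the author an expected 0.5 × 35.25 + 0.5 × 4 = 19.625. The publisher offers 19.625 and keeps 80 − 19.625 = 60.375.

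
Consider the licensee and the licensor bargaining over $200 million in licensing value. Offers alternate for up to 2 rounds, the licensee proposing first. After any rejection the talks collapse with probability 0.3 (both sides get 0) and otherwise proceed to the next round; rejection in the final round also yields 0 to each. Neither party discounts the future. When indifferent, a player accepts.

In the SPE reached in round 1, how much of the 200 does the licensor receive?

Round 2 (the licensor proposes): the licensee will accept anything ≥ 0, so the licensor offers 0 and keeps 200.
Round 1 (the licensee proposes): rejecting gives the licensor an expected 0.7 × 200 = 140. The licensee offers 140 and keeps 200 − 140 = 60.

140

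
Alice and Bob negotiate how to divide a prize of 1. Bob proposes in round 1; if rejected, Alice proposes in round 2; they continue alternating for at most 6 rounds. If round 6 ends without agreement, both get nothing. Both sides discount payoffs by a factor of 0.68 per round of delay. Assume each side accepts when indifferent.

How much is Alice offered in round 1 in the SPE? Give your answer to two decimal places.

Round 6 (Alice proposes): rejection yields 0 for Bob; Alice offers 0 and keeps 1.
Round 5 (Bob proposes): Alice can get 1 next round, worth 0.68 × 1 = 0.68 now; Bob offers that and keeps 0.32.
Round 4 (Alice proposes): Bob can get 0.32 next round, worth 0.68 × 0.32 = 0.2176 now, so Alice offers 0.2176, keeping 0.7824.
Round 3 (Bob proposes): Alice can get 0.7824 next round, worth 0.68 × 0.7824 = 0.532032 now; Bob offers that and keeps 0.467968.
Round 2 (Alice proposes): Bob can get 0.467968 next round, worth 0.68 × 0.467968 = 0.31821824 now. Alice offers 0.31821824 and keeps 1 − 0.31821824 = 0.68178176.
Round 1 (Bob proposes): Alice can get 0.68178176 next round, worth 0.68 × 0.68178176 = 0.4636115968 now, so Bob offers 0.4636115968, keeping 0.5363884032.

0.46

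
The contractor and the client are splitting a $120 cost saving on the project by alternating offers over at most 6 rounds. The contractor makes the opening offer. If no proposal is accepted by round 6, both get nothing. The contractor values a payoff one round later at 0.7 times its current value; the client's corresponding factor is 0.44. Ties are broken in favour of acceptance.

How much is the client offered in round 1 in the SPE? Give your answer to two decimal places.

25.73

Round 6 (the client proposes): rejection yields 0 for the contractor; the client offers 0 and keeps 120.
Round 5 (the contractor proposes): the client can get 120 next round, worth 0.44 × 120 = 52.8 now, so the contractor offers 52.8, keeping 67.2.
Round 4 (the client proposes): the contractor can get 67.2 next round, worth 0.7 × 67.2 = 47.04 now, so the client offers 47.04, keeping 72.96.
Round 3 (the contractor proposes): the client can get 72.96 next round, worth 0.44 × 72.96 = 32.1024 now. The contractor offers 32.1024 and keeps 120 − 32.1024 = 87.8976.
Round 2 (the client proposes): the contractor can get 87.8976 next round, worth 0.7 × 87.8976 = 61.52832 now, so the client offers 61.52832, keeping 58.47168.
Round 1 (the contractor proposes): the client can get 58.47168 next round, worth 0.44 × 58.47168 = 25.7275392 now; the contractor offers that and keeps 94.2724608.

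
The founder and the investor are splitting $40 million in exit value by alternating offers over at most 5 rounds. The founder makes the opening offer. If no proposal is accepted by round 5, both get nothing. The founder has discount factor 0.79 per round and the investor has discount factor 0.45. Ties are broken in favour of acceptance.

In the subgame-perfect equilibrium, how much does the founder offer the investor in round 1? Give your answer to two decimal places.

5.12

Round 5 (the founder proposes): the investor will accept anything ≥ 0, so the founder offers 0 and keeps 40.
Round 4 (the investor proposes): the founder can get 40 next round, worth 0.79 × 40 = 31.6 now; the investor offers that and keeps 8.4.
Round 3 (the founder proposes): the investor can get 8.4 next round, worth 0.45 × 8.4 = 3.78 now; the founder offers that and keeps 36.22.
Round 2 (the investor proposes): the founder can get 36.22 next round, worth 0.79 × 36.22 = 28.6138 now, so the investor offers 28.6138, keeping 11.3862.
Round 1 (the founder proposes): the investor can get 11.3862 next round, worth 0.45 × 11.3862 = 5.12379 now. The founder offers 5.12379 and keeps 40 − 5.12379 = 34.87621.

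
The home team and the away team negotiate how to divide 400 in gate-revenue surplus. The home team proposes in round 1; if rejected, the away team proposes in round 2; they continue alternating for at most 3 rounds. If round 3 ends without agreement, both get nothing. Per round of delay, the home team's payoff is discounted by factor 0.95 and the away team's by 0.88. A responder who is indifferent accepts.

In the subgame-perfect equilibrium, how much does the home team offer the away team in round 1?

17.6

Solve by backward induction from round 3.
Round 3 (the home team proposes): rejection yields 0 for the away team; the home team offers 0 and keeps 400.
Round 2 (the away team proposes): the home team can get 400 next round, worth 0.95 × 400 = 380 now. The away team offers 380 and keeps 400 − 380 = 20.
Round 1 (the home team proposes): the away team can get 20 next round, worth 0.88 × 20 = 17.6 now, so the home team offers 17.6, keeping 382.4.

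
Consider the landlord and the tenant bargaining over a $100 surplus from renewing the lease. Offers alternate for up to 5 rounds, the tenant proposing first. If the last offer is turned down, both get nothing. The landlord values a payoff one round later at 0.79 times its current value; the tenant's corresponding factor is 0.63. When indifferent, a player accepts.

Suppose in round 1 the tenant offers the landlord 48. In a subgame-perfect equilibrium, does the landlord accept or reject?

Accept

Work out the landlord's continuation value if the offer is rejected.
Round 5 (the tenant proposes): rejection yields 0 for the landlord; the tenant offers 0 and keeps 100.
Round 4 (the landlord proposes): the tenant can get 100 next round, worth 0.63 × 100 = 63 now, so the landlord offers 63, keeping 37.
Round 3 (the tenant proposes): the landlord can get 37 next round, worth 0.79 × 37 = 29.23 now; the tenant offers that and keeps 70.77.
Round 2 (the landlord proposes): the tenant can get 70.77 next round, worth 0.63 × 70.77 = 44.5851 now, so the landlord offers 44.5851, keeping 55.4149.
So by rejecting in round 1, the landlord gets 55.4149 next round, worth 0.79 × 55.4149 = 43.777771 now.
Offer 48 ≥ 43.777771, so the landlord accepts.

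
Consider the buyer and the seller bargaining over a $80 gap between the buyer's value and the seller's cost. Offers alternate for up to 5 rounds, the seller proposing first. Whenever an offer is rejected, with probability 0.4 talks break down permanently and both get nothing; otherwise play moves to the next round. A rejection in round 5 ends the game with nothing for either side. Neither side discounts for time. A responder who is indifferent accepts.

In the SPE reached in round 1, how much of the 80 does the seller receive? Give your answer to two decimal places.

53.89

Round 5 (the seller proposes): rejection yields 0 for the buyer; the seller offers 0 and keeps 80.
Round 4 (the buyer proposes): rejecting gives the seller an expected 0.6 × 80 = 48; the buyer offers that and keeps 32.
Round 3 (the seller proposes): rejecting gives the buyer an expected 0.6 × 32 = 19.2; the seller offers that and keeps 60.8.
Round 2 (the buyer proposes): rejecting gives the seller an expected 0.6 × 60.8 = 36.48; the buyer offers that and keeps 43.52.
Round 1 (the seller proposes): rejecting gives the buyer an expected 0.6 × 43.52 = 26.112. The seller offers 26.112 and keeps 80 − 26.112 = 53.888.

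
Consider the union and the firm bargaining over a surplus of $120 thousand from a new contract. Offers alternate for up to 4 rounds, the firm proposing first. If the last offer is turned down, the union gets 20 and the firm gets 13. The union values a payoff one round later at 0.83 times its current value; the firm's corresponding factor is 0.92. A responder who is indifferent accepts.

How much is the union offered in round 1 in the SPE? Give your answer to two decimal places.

Work backward from the last round.
Round 4 (the union proposes): the firm gets 13 if talks fail, so the union offers 13 and keeps 107.
Round 3 (the firm proposes): the union can get 107 next round, worth 0.83 × 107 = 88.81 now; the firm offers that and keeps 31.19.
Round 2 (the union proposes): the firm can get 31.19 next round, worth 0.92 × 31.19 = 28.6948 now, so the union offers 28.6948, keeping 91.3052.
Round 1 (the firm proposes): the union can get 91.3052 next round, worth 0.83 × 91.3052 = 75.783316 now, so the firm offers 75.783316, keeping 44.216684.

75.78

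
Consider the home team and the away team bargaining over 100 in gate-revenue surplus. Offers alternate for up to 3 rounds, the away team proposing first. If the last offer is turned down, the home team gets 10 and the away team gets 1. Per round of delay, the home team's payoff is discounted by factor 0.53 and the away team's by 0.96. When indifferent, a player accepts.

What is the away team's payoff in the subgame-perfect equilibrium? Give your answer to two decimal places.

92.79

Round 3 (the away team proposes): the home team gets 10 if talks fail, so the away team offers 10 and keeps 90.
Round 2 (the home team proposes): the away team can get 90 next round, worth 0.96 × 90 = 86.4 now. The home team offers 86.4 and keeps 100 − 86.4 = 13.6.
Round 1 (the away team proposes): the home team can get 13.6 next round, worth 0.53 × 13.6 = 7.208 now. The away team offers 7.208 and keeps 100 − 7.208 = 92.792.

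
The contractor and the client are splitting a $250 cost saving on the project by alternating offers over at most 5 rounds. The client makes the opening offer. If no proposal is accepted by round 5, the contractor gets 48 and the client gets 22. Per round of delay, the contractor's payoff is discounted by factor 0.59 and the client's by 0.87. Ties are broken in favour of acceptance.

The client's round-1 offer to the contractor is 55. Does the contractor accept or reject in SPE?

Round 5 (the client proposes): the contractor gets 48 if talks fail, so the client offers 48 and keeps 202.
Round 4 (the contractor proposes): the client can get 202 next round, worth 0.87 × 202 = 175.74 now; the contractor offers that and keeps 74.26.
Round 3 (the client proposes): the contractor can get 74.26 next round, worth 0.59 × 74.26 = 43.8134 now; the client offers that and keeps 206.1866.
Round 2 (the contractor proposes): the client can get 206.1866 next round, worth 0.87 × 206.1866 = 179.382342 now, so the contractor offers 179.382342, keeping 70.617658.
So by rejecting in round 1, the contractor gets 70.617658 next round, worth 0.59 × 70.617658 = 41.66441822 now.
Offer 55 ≥ 41.66441822, so the contractor accepts.

Accept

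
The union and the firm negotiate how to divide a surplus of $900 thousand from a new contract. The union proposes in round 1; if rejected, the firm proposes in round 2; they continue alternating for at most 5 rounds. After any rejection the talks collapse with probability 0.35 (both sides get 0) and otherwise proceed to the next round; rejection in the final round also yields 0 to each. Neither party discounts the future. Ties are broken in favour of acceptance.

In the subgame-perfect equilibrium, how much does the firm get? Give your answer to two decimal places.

Round 5 (the union proposes): rejection yields 0 for the firm; the union offers 0 and keeps 900.
Round 4 (the firm proposes): rejecting gives the union an expected 0.65 × 900 = 585. The firm offers 585 and keeps 900 − 585 = 315.
Round 3 (the union proposes): rejecting gives the firm an expected 0.65 × 315 = 204.75. The union offers 204.75 and keeps 900 − 204.75 = 695.25.
Round 2 (the firm proposes): rejecting gives the union an expected 0.65 × 695.25 = 451.9125, so the firm offers 451.9125, keeping 448.0875.
Round 1 (the union proposes): rejecting gives the firm an expected 0.65 × 448.0875 = 291.256875, so the union offers 291.256875, keeping 608.743125.

291.26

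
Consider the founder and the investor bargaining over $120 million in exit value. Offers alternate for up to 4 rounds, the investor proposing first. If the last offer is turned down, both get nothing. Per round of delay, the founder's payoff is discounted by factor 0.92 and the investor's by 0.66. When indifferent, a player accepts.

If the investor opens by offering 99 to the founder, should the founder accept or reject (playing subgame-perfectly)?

Reject

Round 4 (the founder proposes): rejection yields 0 for the investor; the founder offers 0 and keeps 120.
Round 3 (the investor proposes): the founder can get 120 next round, worth 0.92 × 120 = 110.4 now. The investor offers 110.4 and keeps 120 − 110.4 = 9.6.
Round 2 (the founder proposes): the investor can get 9.6 next round, worth 0.66 × 9.6 = 6.336 now. The founder offers 6.336 and keeps 120 − 6.336 = 113.664.
So by rejecting in round 1, the founder gets 113.664 next round, worth 0.92 × 113.664 = 104.57088 now.
Offer 99 < 104.57088, so the founder rejects.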